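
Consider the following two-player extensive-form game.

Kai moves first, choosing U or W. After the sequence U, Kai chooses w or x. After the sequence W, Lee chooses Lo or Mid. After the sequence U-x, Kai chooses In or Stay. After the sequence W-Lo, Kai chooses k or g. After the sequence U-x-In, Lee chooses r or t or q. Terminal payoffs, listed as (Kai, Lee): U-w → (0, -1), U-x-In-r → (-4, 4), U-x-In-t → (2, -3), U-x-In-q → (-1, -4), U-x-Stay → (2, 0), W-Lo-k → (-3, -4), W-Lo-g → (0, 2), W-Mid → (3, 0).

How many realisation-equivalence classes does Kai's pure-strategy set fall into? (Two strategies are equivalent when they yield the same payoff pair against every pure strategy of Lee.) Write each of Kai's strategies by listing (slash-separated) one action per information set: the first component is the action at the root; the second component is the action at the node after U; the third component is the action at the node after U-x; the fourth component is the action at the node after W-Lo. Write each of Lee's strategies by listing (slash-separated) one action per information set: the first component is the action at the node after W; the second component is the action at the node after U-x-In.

5

Kai has 16 pure strategies: U/w/In/k, U/w/In/g, U/w/Stay/k, U/w/Stay/g, U/x/In/k, U/x/In/g, U/x/Stay/k, U/x/Stay/g, W/w/In/k, W/w/In/g, W/w/Stay/k, W/w/Stay/g, W/x/In/k, W/x/In/g, W/x/Stay/k, W/x/Stay/g. Columns: Lo/r, Lo/t, Lo/q, Mid/r, Mid/t, Mid/q.
{U/w/In/k, U/w/In/g, U/w/Stay/k, U/w/Stay/g} → row (0,-1) (0,-1) (0,-1) (0,-1) (0,-1) (0,-1)
{U/x/In/k, U/x/In/g} → row (-4,4) (2,-3) (-1,-4) (-4,4) (2,-3) (-1,-4)
{U/x/Stay/k, U/x/Stay/g} → row (2,0) (2,0) (2,0) (2,0) (2,0) (2,0)
{W/w/In/k, W/w/Stay/k, W/x/In/k, W/x/Stay/k} → row (-3,-4) (-3,-4) (-3,-4) (3,0) (3,0) (3,0)
{W/w/In/g, W/w/Stay/g, W/x/In/g, W/x/Stay/g} → row (0,2) (0,2) (0,2) (3,0) (3,0) (3,0)
That's 5 distinct rows out of 16 strategies.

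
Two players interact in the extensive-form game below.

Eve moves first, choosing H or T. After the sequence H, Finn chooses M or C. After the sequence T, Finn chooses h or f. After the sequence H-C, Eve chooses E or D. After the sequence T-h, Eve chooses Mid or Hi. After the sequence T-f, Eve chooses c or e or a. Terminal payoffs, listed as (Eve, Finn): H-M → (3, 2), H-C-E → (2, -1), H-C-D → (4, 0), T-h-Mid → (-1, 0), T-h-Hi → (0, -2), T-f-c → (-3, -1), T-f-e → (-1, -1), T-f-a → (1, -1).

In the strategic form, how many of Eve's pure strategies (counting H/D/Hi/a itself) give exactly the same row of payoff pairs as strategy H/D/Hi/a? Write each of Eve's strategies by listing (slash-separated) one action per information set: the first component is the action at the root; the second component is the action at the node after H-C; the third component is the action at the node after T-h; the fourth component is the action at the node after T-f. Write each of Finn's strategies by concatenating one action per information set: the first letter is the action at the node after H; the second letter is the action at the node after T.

6

Row for H/D/Hi/a (columns Mh, Mf, Ch, Cf): (3,2) (3,2) (4,0) (4,0).
Under H/D/Hi/a, Eve's choice at the node after T-h and at the node after T-f can never be reached regardless of what Finn does, so varying those choices leaves every outcome unchanged.
Holding the reachable choices fixed and varying the unreachable ones freely already gives 2 × 3 = 6 equivalent strategies.
No other strategy reproduces this row, so those 6 are the full class: H/D/Mid/c, H/D/Mid/e, H/D/Mid/a, H/D/Hi/c, H/D/Hi/e, H/D/Hi/a.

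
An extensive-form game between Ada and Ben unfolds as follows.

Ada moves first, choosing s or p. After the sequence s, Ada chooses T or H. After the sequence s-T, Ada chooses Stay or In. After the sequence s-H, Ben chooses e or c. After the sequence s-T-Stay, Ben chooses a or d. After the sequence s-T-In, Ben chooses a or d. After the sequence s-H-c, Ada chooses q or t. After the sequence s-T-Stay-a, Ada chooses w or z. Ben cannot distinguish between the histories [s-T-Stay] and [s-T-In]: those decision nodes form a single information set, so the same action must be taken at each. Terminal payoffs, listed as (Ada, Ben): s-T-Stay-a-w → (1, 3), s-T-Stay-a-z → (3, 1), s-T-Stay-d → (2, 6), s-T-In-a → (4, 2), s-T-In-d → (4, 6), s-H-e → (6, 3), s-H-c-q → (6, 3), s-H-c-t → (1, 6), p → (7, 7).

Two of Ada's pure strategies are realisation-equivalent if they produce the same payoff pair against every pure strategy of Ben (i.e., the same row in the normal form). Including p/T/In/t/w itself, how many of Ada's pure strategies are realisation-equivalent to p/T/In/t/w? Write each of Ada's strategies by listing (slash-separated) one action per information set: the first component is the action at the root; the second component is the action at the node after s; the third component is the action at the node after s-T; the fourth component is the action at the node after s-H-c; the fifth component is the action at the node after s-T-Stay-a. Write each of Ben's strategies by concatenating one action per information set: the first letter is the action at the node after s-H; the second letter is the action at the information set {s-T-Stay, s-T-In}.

Row for p/T/In/t/w (columns ea, ed, ca, cd): (7,7) (7,7) (7,7) (7,7).
Under p/T/In/t/w, Ada's choice at the node after s and at the node after s-T and at the node after s-H-c and at the node after s-T-Stay-a can never be reached regardless of what Ben does, so varying those choices leaves every outcome unchanged.
Holding the reachable choices fixed and varying the unreachable ones freely already gives 2 × 2 × 2 × 2 = 16 equivalent strategies.
No other strategy reproduces this row, so those 16 are the full class: p/T/Stay/q/w, p/T/Stay/q/z, p/T/Stay/t/w, p/T/Stay/t/z, p/T/In/q/w, p/T/In/q/z, p/T/In/t/w, p/T/In/t/z, p/H/Stay/q/w, p/H/Stay/q/z, p/H/Stay/t/w, p/H/Stay/t/z, p/H/In/q/w, p/H/In/q/z, p/H/In/t/w, p/H/In/t/z.

16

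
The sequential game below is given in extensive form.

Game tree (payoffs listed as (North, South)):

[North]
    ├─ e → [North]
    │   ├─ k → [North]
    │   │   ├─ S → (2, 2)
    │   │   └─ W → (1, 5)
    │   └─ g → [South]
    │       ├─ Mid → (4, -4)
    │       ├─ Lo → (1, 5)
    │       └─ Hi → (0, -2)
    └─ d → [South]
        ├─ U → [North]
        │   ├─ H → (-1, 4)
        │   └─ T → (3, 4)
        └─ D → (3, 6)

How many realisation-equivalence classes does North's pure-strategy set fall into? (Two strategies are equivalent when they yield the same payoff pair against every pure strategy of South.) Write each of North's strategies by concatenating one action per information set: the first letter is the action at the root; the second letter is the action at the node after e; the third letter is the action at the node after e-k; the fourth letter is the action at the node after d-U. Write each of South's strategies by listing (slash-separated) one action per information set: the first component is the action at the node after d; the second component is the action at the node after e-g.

North has 16 pure strategies: ekSH, ekST, ekWH, ekWT, egSH, egST, egWH, egWT, dkSH, dkST, dkWH, dkWT, dgSH, dgST, dgWH, dgWT. Columns: U/Mid, U/Lo, U/Hi, D/Mid, D/Lo, D/Hi.
{ekSH, ekST} → row (2,2) (2,2) (2,2) (2,2) (2,2) (2,2)
{ekWH, ekWT} → row (1,5) (1,5) (1,5) (1,5) (1,5) (1,5)
{egSH, egST, egWH, egWT} → row (4,-4) (1,5) (0,-2) (4,-4) (1,5) (0,-2)
{dkSH, dkWH, dgSH, dgWH} → row (-1,4) (-1,4) (-1,4) (3,6) (3,6) (3,6)
{dkST, dkWT, dgST, dgWT} → row (3,4) (3,4) (3,4) (3,6) (3,6) (3,6)
That's 5 distinct rows out of 16 strategies.

5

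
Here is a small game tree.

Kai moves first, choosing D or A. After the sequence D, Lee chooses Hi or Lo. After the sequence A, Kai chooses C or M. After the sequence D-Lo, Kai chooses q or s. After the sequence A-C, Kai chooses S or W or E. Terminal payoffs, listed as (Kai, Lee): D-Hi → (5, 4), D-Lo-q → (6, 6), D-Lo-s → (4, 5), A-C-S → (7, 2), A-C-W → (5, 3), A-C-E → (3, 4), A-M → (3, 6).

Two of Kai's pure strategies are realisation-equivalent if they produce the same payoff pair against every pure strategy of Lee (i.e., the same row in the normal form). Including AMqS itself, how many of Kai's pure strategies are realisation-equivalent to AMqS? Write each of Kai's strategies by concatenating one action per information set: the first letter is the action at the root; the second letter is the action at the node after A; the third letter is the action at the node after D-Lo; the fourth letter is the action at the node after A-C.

6

Row for AMqS (columns Hi, Lo): (3,6) (3,6).
Under AMqS, Kai's choice at the node after D-Lo and at the node after A-C can never be reached regardless of what Lee does, so varying those choices leaves every outcome unchanged.
Holding the reachable choices fixed and varying the unreachable ones freely already gives 2 × 3 = 6 equivalent strategies.
No other strategy reproduces this row, so those 6 are the full class: AMqS, AMqW, AMqE, AMsS, AMsW, AMsE.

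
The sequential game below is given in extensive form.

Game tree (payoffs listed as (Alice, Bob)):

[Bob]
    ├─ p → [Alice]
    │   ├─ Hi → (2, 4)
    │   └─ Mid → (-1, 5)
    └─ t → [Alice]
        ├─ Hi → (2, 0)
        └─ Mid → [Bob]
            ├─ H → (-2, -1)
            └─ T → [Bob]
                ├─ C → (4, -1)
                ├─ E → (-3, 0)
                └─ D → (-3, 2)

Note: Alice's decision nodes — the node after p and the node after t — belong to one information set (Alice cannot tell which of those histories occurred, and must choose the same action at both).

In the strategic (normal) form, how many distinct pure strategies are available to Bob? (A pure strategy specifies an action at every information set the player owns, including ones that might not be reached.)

Bob owns the root with actions {p, t} — two choices.
Bob owns the node after t-Mid with actions {H, T} — two choices.
Bob owns the node after t-Mid-T with actions {C, E, D} — three choices.
A pure strategy fixes one action at each information set independently, so the count is the product 2 × 2 × 3 = 12.

12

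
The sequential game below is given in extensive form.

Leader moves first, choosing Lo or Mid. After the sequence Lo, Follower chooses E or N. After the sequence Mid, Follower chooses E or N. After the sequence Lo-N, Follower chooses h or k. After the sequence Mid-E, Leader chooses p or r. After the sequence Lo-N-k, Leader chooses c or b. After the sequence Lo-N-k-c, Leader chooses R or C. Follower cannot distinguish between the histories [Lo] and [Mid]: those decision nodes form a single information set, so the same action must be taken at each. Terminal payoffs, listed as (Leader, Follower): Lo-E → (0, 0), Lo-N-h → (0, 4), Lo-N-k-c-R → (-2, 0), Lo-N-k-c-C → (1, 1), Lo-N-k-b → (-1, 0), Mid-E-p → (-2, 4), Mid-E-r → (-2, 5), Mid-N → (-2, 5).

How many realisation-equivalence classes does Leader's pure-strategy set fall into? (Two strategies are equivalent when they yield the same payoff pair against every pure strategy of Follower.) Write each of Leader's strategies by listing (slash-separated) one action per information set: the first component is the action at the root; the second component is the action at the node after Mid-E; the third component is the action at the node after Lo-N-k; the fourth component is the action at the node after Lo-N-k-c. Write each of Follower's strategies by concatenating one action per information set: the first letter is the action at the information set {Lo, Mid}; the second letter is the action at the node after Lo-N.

Leader has 16 pure strategies: Lo/p/c/R, Lo/p/c/C, Lo/p/b/R, Lo/p/b/C, Lo/r/c/R, Lo/r/c/C, Lo/r/b/R, Lo/r/b/C, Mid/p/c/R, Mid/p/c/C, Mid/p/b/R, Mid/p/b/C, Mid/r/c/R, Mid/r/c/C, Mid/r/b/R, Mid/r/b/C. Columns: Eh, Ek, Nh, Nk.
{Lo/p/c/R, Lo/r/c/R} → row (0,0) (0,0) (0,4) (-2,0)
{Lo/p/c/C, Lo/r/c/C} → row (0,0) (0,0) (0,4) (1,1)
{Lo/p/b/R, Lo/p/b/C, Lo/r/b/R, Lo/r/b/C} → row (0,0) (0,0) (0,4) (-1,0)
{Mid/p/c/R, Mid/p/c/C, Mid/p/b/R, Mid/p/b/C} → row (-2,4) (-2,4) (-2,5) (-2,5)
{Mid/r/c/R, Mid/r/c/C, Mid/r/b/R, Mid/r/b/C} → row (-2,5) (-2,5) (-2,5) (-2,5)
That's 5 distinct rows out of 16 strategies.

5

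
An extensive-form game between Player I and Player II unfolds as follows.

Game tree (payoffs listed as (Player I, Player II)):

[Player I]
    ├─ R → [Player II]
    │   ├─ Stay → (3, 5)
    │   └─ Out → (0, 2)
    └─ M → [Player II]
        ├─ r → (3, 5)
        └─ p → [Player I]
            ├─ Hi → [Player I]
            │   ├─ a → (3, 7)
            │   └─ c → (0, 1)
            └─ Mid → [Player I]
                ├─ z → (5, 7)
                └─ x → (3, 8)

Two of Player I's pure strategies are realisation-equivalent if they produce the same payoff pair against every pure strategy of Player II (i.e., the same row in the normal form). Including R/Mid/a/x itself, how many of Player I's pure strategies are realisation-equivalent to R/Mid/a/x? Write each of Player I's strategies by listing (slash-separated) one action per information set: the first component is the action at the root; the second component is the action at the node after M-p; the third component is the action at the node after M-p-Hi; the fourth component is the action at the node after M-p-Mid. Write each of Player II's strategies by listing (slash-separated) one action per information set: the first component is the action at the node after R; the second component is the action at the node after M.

Row for R/Mid/a/x (columns Stay/r, Stay/p, Out/r, Out/p): (3,5) (3,5) (0,2) (0,2).
Under R/Mid/a/x, Player I's choice at the node after M-p and at the node after M-p-Hi and at the node after M-p-Mid can never be reached regardless of what Player II does, so varying those choices leaves every outcome unchanged.
Holding the reachable choices fixed and varying the unreachable ones freely already gives 2 × 2 × 2 = 8 equivalent strategies.
No other strategy reproduces this row, so those 8 are the full class: R/Hi/a/z, R/Hi/a/x, R/Hi/c/z, R/Hi/c/x, R/Mid/a/z, R/Mid/a/x, R/Mid/c/z, R/Mid/c/x.

8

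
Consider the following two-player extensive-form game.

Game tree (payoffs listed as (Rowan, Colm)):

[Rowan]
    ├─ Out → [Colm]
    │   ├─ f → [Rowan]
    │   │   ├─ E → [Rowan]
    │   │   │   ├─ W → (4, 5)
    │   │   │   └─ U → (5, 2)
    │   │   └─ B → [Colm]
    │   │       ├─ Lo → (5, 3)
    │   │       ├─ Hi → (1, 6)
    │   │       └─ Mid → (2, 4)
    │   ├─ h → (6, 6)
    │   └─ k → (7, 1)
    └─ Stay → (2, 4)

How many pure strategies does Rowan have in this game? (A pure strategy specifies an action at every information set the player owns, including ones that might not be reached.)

Rowan owns the root with actions {Out, Stay} — two choices.
Rowan owns the node after Out-f with actions {E, B} — two choices.
Rowan owns the node after Out-f-E with actions {W, U} — two choices.
A pure strategy fixes one action at each information set independently, so the count is the product 2 × 2 × 2 = 8.

8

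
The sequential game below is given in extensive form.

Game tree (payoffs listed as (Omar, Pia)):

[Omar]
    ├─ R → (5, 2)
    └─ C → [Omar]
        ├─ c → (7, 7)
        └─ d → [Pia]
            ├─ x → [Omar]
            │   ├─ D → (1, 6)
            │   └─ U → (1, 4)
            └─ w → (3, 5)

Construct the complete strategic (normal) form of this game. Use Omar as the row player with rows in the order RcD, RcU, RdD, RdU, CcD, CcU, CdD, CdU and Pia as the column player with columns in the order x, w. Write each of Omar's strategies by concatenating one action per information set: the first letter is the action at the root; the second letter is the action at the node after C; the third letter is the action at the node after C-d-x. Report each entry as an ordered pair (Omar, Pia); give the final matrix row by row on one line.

Row RcD: x→(5,2), w→(5,2)
Row RcU: x→(5,2), w→(5,2)
Row RdD: x→(5,2), w→(5,2)
Row RdU: x→(5,2), w→(5,2)
Row CcD: x→(7,7), w→(7,7)
Row CcU: x→(7,7), w→(7,7)
Row CdD: x→(1,6), w→(3,5)
Row CdU: x→(1,4), w→(3,5)

RcD: (5,2) (5,2) | RcU: (5,2) (5,2) | RdD: (5,2) (5,2) | RdU: (5,2) (5,2) | CcD: (7,7) (7,7) | CcU: (7,7) (7,7) | CdD: (1,6) (3,5) | CdU: (1,4) (3,5)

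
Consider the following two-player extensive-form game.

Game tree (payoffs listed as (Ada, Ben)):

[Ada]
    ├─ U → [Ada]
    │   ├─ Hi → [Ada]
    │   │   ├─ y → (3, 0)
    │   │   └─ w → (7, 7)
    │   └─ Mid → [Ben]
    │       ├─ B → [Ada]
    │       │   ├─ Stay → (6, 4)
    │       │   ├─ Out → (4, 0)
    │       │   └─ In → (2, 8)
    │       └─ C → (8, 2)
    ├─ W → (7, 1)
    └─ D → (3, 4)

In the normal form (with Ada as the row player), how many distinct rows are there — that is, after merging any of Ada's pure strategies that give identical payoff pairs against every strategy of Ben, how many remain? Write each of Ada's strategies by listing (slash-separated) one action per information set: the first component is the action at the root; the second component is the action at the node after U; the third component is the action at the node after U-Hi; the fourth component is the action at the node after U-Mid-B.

Ada has 36 pure strategies: U/Hi/y/Stay, U/Hi/y/Out, U/Hi/y/In, U/Hi/w/Stay, U/Hi/w/Out, U/Hi/w/In, U/Mid/y/Stay, U/Mid/y/Out, U/Mid/y/In, U/Mid/w/Stay, U/Mid/w/Out, U/Mid/w/In, W/Hi/y/Stay, W/Hi/y/Out, W/Hi/y/In, W/Hi/w/Stay, W/Hi/w/Out, W/Hi/w/In, W/Mid/y/Stay, W/Mid/y/Out, W/Mid/y/In, W/Mid/w/Stay, W/Mid/w/Out, W/Mid/w/In, D/Hi/y/Stay, D/Hi/y/Out, D/Hi/y/In, D/Hi/w/Stay, D/Hi/w/Out, D/Hi/w/In, D/Mid/y/Stay, D/Mid/y/Out, D/Mid/y/In, D/Mid/w/Stay, D/Mid/w/Out, D/Mid/w/In. Columns: B, C.
{U/Hi/y/Stay, U/Hi/y/Out, U/Hi/y/In} → row (3,0) (3,0)
{U/Hi/w/Stay, U/Hi/w/Out, U/Hi/w/In} → row (7,7) (7,7)
{U/Mid/y/Stay, U/Mid/w/Stay} → row (6,4) (8,2)
{U/Mid/y/Out, U/Mid/w/Out} → row (4,0) (8,2)
{U/Mid/y/In, U/Mid/w/In} → row (2,8) (8,2)
{W/Hi/y/Stay, W/Hi/y/Out, W/Hi/y/In, W/Hi/w/Stay, W/Hi/w/Out, W/Hi/w/In, W/Mid/y/Stay, W/Mid/y/Out, W/Mid/y/In, W/Mid/w/Stay, W/Mid/w/Out, W/Mid/w/In} → row (7,1) (7,1)
{D/Hi/y/Stay, D/Hi/y/Out, D/Hi/y/In, D/Hi/w/Stay, D/Hi/w/Out, D/Hi/w/In, D/Mid/y/Stay, D/Mid/y/Out, D/Mid/y/In, D/Mid/w/Stay, D/Mid/w/Out, D/Mid/w/In} → row (3,4) (3,4)
That's 7 distinct rows out of 36 strategies.

7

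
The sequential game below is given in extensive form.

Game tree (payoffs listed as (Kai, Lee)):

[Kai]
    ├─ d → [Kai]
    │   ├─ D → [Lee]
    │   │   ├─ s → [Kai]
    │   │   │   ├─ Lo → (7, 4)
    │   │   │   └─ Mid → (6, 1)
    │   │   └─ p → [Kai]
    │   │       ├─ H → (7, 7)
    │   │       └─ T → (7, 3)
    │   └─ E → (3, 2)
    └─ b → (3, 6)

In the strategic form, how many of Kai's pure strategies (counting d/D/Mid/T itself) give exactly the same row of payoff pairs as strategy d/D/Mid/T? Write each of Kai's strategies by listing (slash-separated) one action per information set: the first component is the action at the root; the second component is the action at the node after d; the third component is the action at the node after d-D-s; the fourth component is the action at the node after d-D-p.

1

Row for d/D/Mid/T (columns s, p): (6,1) (7,3).
Every one of Kai's information sets is on the play path for some reply by Lee when Kai follows d/D/Mid/T.
Changing the action at any of them therefore changes at least one column, so only d/D/Mid/T itself gives this row.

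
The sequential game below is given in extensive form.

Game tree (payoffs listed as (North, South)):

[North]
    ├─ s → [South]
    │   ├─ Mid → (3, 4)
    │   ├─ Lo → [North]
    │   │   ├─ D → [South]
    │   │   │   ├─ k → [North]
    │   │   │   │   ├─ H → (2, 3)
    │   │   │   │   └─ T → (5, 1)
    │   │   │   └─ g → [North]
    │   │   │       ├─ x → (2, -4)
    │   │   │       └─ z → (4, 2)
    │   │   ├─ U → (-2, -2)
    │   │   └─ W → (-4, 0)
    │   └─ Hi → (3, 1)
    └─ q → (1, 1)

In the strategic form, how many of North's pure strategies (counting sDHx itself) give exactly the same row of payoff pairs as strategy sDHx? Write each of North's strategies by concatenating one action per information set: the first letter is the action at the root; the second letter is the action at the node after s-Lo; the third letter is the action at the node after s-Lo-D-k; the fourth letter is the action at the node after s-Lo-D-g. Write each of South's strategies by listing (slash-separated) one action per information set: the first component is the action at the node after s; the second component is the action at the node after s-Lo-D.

Row for sDHx (columns Mid/k, Mid/g, Lo/k, Lo/g, Hi/k, Hi/g): (3,4) (3,4) (2,3) (2,-4) (3,1) (3,1).
Every one of North's information sets is on the play path for some reply by South when North follows sDHx.
Changing the action at any of them therefore changes at least one column, so only sDHx itself gives this row.

1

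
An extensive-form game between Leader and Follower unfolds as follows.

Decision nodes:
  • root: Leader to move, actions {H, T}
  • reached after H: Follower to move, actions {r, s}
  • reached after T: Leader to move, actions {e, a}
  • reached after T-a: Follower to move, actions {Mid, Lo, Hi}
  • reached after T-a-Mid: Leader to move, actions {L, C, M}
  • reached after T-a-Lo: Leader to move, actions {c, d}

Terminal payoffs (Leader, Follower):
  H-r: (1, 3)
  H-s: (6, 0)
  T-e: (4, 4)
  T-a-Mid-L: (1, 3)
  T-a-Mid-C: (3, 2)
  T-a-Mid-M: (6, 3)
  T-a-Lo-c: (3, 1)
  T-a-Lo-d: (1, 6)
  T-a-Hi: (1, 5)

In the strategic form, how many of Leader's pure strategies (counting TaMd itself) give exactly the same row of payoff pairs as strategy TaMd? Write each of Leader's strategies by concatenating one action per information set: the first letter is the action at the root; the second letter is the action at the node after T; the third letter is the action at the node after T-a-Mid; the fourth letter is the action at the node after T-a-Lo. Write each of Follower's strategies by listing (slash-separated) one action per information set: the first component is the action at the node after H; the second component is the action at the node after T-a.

Row for TaMd (columns r/Mid, r/Lo, r/Hi, s/Mid, s/Lo, s/Hi): (6,3) (1,6) (1,5) (6,3) (1,6) (1,5).
Every one of Leader's information sets is on the play path for some reply by Follower when Leader follows TaMd.
Changing the action at any of them therefore changes at least one column, so only TaMd itself gives this row.

1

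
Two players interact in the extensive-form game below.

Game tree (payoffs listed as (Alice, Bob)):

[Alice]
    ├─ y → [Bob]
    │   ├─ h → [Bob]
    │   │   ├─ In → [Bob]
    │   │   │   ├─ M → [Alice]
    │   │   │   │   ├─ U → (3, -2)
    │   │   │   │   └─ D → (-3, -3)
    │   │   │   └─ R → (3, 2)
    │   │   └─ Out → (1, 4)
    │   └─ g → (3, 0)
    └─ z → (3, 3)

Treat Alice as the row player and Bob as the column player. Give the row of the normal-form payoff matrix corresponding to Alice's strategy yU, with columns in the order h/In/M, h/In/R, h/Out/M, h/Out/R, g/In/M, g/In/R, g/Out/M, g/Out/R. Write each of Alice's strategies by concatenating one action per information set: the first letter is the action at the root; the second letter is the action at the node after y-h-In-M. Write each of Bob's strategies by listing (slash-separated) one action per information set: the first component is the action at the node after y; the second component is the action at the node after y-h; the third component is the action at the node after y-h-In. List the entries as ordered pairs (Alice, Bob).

(3,-2) (3,2) (1,4) (1,4) (3,0) (3,0) (3,0) (3,0)

vs h/In/M: Alice plays y → Bob plays h at [y] → Bob plays In at [y-h] → Bob plays M at [y-h-In] → Alice plays U at [y-h-In-M] → (3, -2)
vs h/In/R: Alice plays y → Bob plays h at [y] → Bob plays In at [y-h] → Bob plays R at [y-h-In] → (3, 2)
vs h/Out/M: Alice plays y → Bob plays h at [y] → Bob plays Out at [y-h] → (1, 4)
vs h/Out/R: Alice plays y → Bob plays h at [y] → Bob plays Out at [y-h] → (1, 4)
vs g/In/M: Alice plays y → Bob plays g at [y] → (3, 0)
vs g/In/R: Alice plays y → Bob plays g at [y] → (3, 0)
vs g/Out/M: Alice plays y → Bob plays g at [y] → (3, 0)
vs g/Out/R: Alice plays y → Bob plays g at [y] → (3, 0)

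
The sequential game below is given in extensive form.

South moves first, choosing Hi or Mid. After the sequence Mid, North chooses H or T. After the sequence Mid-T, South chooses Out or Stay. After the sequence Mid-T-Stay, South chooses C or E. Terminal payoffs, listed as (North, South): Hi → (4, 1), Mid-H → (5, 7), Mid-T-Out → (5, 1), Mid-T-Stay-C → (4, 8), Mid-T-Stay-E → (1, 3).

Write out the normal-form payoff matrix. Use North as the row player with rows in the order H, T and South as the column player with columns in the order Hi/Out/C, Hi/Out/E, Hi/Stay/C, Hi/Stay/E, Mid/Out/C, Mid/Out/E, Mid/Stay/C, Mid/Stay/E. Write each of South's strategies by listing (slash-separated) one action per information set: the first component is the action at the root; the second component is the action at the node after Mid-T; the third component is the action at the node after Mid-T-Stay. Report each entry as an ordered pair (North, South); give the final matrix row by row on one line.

Row H: Hi/Out/C→(4,1), Hi/Out/E→(4,1), Hi/Stay/C→(4,1), Hi/Stay/E→(4,1), Mid/Out/C→(5,7), Mid/Out/E→(5,7), Mid/Stay/C→(5,7), Mid/Stay/E→(5,7)
Row T: Hi/Out/C→(4,1), Hi/Out/E→(4,1), Hi/Stay/C→(4,1), Hi/Stay/E→(4,1), Mid/Out/C→(5,1), Mid/Out/E→(5,1), Mid/Stay/C→(4,8), Mid/Stay/E→(1,3)

H: (4,1) (4,1) (4,1) (4,1) (5,7) (5,7) (5,7) (5,7) | T: (4,1) (4,1) (4,1) (4,1) (5,1) (5,1) (4,8) (1,3)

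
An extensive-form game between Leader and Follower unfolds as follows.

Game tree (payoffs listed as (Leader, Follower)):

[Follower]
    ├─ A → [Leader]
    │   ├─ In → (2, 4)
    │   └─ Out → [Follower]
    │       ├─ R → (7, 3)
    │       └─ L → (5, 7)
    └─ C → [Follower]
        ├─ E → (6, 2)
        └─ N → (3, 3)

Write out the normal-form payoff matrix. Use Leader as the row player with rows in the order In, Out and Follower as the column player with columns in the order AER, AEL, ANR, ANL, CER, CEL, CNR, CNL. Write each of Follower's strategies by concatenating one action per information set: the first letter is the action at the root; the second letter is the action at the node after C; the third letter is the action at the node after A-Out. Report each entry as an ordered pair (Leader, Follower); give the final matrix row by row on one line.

In: (2,4) (2,4) (2,4) (2,4) (6,2) (6,2) (3,3) (3,3) | Out: (7,3) (5,7) (7,3) (5,7) (6,2) (6,2) (3,3) (3,3)

Row In: AER→(2,4), AEL→(2,4), ANR→(2,4), ANL→(2,4), CER→(6,2), CEL→(6,2), CNR→(3,3), CNL→(3,3)
Row Out: AER→(7,3), AEL→(5,7), ANR→(7,3), ANL→(5,7), CER→(6,2), CEL→(6,2), CNR→(3,3), CNL→(3,3)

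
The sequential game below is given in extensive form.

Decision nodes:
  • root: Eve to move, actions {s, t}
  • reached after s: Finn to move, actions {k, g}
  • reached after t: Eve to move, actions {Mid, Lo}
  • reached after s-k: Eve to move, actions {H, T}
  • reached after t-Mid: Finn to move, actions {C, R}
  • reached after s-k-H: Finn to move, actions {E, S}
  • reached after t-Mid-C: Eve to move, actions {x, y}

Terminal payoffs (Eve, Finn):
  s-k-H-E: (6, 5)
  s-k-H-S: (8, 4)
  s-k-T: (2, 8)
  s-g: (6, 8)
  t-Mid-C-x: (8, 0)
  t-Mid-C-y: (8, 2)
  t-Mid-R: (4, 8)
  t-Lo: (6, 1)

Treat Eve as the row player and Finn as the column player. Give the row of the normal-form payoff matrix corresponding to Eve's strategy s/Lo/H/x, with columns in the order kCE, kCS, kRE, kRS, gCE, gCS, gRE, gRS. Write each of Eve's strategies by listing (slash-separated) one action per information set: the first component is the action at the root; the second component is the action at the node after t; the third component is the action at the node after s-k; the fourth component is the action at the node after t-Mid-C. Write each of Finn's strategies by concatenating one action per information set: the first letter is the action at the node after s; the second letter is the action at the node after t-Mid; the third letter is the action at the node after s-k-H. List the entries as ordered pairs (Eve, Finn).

vs kCE: Eve plays s → Finn plays k at [s] → Eve plays H at [s-k] → Finn plays E at [s-k-H] → (6, 5)
vs kCS: Eve plays s → Finn plays k at [s] → Eve plays H at [s-k] → Finn plays S at [s-k-H] → (8, 4)
vs kRE: Eve plays s → Finn plays k at [s] → Eve plays H at [s-k] → Finn plays E at [s-k-H] → (6, 5)
vs kRS: Eve plays s → Finn plays k at [s] → Eve plays H at [s-k] → Finn plays S at [s-k-H] → (8, 4)
vs gCE: Eve plays s → Finn plays g at [s] → (6, 8)
vs gCS: Eve plays s → Finn plays g at [s] → (6, 8)
vs gRE: Eve plays s → Finn plays g at [s] → (6, 8)
vs gRS: Eve plays s → Finn plays g at [s] → (6, 8)

(6,5) (8,4) (6,5) (8,4) (6,8) (6,8) (6,8) (6,8)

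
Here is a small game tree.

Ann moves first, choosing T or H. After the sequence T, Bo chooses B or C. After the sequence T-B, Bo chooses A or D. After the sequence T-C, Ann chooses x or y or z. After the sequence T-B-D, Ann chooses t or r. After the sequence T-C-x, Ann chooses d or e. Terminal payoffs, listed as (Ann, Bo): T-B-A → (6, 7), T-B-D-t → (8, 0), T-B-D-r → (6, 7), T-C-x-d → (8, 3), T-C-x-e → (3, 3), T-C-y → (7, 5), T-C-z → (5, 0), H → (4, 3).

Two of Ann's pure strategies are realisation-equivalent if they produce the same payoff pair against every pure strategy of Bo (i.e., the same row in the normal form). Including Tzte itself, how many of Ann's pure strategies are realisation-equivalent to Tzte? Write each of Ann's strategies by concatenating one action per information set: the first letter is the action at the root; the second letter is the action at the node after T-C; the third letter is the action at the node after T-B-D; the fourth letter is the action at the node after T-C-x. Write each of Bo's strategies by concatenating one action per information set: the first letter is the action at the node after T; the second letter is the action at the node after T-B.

2

Row for Tzte (columns BA, BD, CA, CD): (6,7) (8,0) (5,0) (5,0).
Under Tzte, Ann's choice at the node after T-C-x can never be reached regardless of what Bo does, so varying those choices leaves every outcome unchanged.
Holding the reachable choices fixed and varying the unreachable one freely already gives 2 equivalent strategies.
No other strategy reproduces this row, so those 2 are the full class: Tztd, Tzte.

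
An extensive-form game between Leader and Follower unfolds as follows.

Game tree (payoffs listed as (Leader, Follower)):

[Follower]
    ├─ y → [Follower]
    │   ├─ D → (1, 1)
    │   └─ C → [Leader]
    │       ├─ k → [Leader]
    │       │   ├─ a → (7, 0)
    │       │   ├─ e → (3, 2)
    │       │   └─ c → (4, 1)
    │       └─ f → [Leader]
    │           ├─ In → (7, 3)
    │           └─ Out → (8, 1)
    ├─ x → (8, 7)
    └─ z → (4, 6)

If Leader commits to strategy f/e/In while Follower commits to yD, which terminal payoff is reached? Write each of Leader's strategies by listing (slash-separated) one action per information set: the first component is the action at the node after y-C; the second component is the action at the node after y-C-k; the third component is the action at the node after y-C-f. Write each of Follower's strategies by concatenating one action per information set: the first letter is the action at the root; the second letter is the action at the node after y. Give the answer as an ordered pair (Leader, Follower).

(1, 1)

Trace the play path from the root:
  Follower plays y
  Follower plays D at [y]
→ terminal payoff (1, 1).
(Leader's choice at the node after y-C is never reached on this path, so it doesn't affect the outcome.)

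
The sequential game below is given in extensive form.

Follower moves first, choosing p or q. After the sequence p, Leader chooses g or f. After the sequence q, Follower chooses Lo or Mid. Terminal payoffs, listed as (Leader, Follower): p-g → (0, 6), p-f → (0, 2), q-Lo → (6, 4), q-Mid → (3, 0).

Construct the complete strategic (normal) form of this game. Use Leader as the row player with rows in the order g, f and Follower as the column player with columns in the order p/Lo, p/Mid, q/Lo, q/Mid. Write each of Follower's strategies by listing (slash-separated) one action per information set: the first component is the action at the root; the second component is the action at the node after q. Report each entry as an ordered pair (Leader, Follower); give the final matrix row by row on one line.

g: (0,6) (0,6) (6,4) (3,0) | f: (0,2) (0,2) (6,4) (3,0)

         p/Lo    p/Mid     q/Lo    q/Mid
   g    (0,6)    (0,6)    (6,4)    (3,0)
   f    (0,2)    (0,2)    (6,4)    (3,0)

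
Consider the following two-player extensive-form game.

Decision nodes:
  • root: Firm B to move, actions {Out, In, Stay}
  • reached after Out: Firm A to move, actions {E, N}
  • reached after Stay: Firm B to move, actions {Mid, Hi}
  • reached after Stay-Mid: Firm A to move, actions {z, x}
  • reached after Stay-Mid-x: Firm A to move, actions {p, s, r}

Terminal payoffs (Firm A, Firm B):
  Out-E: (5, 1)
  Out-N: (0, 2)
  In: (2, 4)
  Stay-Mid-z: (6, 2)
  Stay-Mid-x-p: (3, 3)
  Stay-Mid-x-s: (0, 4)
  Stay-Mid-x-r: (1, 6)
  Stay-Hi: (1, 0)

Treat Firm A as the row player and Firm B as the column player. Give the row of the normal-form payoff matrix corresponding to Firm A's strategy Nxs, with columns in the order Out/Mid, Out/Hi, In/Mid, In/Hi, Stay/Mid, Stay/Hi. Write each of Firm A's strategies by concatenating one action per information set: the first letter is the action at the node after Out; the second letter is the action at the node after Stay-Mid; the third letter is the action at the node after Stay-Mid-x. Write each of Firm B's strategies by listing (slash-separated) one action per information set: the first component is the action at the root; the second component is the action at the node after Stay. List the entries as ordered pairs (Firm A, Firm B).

(0,2) (0,2) (2,4) (2,4) (0,4) (1,0)

vs Out/Mid: Firm B plays Out → Firm A plays N at [Out] → (0, 2)
vs Out/Hi: Firm B plays Out → Firm A plays N at [Out] → (0, 2)
vs In/Mid: Firm B plays In → (2, 4)
vs In/Hi: Firm B plays In → (2, 4)
vs Stay/Mid: Firm B plays Stay → Firm B plays Mid at [Stay] → Firm A plays x at [Stay-Mid] → Firm A plays s at [Stay-Mid-x] → (0, 4)
vs Stay/Hi: Firm B plays Stay → Firm B plays Hi at [Stay] → (1, 0)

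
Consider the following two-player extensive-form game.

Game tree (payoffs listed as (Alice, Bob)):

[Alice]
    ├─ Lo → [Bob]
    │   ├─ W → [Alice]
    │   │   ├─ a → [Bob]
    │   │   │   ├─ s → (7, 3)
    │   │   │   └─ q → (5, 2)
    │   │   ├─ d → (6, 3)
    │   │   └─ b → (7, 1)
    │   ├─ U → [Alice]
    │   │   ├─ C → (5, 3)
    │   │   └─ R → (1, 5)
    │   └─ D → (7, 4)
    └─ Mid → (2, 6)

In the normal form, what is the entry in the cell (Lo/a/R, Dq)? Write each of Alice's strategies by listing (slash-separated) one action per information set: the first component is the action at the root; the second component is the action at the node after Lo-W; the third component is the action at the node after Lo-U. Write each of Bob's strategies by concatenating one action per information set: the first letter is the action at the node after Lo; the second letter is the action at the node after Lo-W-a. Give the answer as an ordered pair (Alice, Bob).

Trace the play path from the root:
  Alice plays Lo
  Bob plays D at [Lo]
→ terminal payoff (7, 4).
(Alice's choice at the node after Lo-W is never reached on this path, so it doesn't affect the outcome.)

(7, 4)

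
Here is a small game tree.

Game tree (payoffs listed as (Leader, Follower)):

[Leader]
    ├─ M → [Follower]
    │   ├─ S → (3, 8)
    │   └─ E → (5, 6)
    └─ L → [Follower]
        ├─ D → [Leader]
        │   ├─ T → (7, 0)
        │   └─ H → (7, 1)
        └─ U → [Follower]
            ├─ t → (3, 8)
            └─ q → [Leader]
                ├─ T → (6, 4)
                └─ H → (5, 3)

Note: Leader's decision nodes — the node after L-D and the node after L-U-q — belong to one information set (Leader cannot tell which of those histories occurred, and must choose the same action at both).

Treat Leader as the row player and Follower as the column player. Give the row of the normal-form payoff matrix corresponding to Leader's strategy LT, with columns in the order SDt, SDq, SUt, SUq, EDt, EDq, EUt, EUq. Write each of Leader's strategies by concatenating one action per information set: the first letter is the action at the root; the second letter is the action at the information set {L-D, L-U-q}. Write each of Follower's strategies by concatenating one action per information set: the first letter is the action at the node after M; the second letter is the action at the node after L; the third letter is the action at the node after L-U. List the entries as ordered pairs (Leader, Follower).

vs SDt: Leader plays L → Follower plays D at [L] → Leader plays T at [L-D] → (7, 0)
vs SDq: Leader plays L → Follower plays D at [L] → Leader plays T at [L-D] → (7, 0)
vs SUt: Leader plays L → Follower plays U at [L] → Follower plays t at [L-U] → (3, 8)
vs SUq: Leader plays L → Follower plays U at [L] → Follower plays q at [L-U] → Leader plays T at [L-U-q] → (6, 4)
vs EDt: Leader plays L → Follower plays D at [L] → Leader plays T at [L-D] → (7, 0)
vs EDq: Leader plays L → Follower plays D at [L] → Leader plays T at [L-D] → (7, 0)
vs EUt: Leader plays L → Follower plays U at [L] → Follower plays t at [L-U] → (3, 8)
vs EUq: Leader plays L → Follower plays U at [L] → Follower plays q at [L-U] → Leader plays T at [L-U-q] → (6, 4)

(7,0) (7,0) (3,8) (6,4) (7,0) (7,0) (3,8) (6,4)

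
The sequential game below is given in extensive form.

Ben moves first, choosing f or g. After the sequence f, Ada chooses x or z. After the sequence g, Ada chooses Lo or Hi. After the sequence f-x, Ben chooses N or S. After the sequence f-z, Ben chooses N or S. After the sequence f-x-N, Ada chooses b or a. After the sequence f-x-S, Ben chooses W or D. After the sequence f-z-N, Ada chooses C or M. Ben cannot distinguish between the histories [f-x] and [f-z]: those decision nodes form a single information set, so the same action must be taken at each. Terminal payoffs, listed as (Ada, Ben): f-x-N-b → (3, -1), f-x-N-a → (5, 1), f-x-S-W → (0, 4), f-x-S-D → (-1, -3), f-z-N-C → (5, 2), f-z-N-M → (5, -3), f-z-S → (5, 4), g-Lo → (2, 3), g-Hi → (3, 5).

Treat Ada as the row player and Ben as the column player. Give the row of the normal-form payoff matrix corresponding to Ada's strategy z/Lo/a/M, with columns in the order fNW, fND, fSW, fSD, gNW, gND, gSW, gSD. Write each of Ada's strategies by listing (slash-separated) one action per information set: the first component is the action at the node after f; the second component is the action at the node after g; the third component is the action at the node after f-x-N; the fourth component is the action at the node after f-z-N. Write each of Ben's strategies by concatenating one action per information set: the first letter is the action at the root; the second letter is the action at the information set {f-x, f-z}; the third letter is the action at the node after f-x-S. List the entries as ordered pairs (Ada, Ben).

vs fNW: Ben plays f → Ada plays z at [f] → Ben plays N at [f-z] → Ada plays M at [f-z-N] → (5, -3)
vs fND: Ben plays f → Ada plays z at [f] → Ben plays N at [f-z] → Ada plays M at [f-z-N] → (5, -3)
vs fSW: Ben plays f → Ada plays z at [f] → Ben plays S at [f-z] → (5, 4)
vs fSD: Ben plays f → Ada plays z at [f] → Ben plays S at [f-z] → (5, 4)
vs gNW: Ben plays g → Ada plays Lo at [g] → (2, 3)
vs gND: Ben plays g → Ada plays Lo at [g] → (2, 3)
vs gSW: Ben plays g → Ada plays Lo at [g] → (2, 3)
vs gSD: Ben plays g → Ada plays Lo at [g] → (2, 3)

(5,-3) (5,-3) (5,4) (5,4) (2,3) (2,3) (2,3) (2,3)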